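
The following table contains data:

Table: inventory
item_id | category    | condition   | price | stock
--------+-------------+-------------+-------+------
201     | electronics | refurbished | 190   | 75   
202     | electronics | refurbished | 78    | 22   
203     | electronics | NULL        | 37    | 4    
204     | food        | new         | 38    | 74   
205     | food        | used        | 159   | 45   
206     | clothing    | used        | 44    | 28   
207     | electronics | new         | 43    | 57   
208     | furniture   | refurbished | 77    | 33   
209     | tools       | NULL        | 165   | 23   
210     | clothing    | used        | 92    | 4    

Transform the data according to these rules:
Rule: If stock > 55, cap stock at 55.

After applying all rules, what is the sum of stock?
324

Step 1: 3 records have stock > 55
Step 2: These records originally summed to 206
Step 3: After capping: 3 × 55 = 165
Step 4: Unaffected records sum: 159
Step 5: Final sum = 165 + 159 = 324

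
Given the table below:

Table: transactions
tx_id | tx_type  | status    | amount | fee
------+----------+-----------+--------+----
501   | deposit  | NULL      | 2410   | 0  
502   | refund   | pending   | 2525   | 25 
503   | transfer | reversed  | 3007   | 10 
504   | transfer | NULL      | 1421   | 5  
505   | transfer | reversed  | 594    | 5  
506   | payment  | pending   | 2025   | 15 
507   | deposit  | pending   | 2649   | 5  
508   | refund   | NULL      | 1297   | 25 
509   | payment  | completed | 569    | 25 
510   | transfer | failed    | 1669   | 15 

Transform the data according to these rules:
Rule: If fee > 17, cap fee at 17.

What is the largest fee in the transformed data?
17

Step 1: Original maximum fee = 25
Step 2: Apply cap at 17
Step 3: 3 records had fee > 17 and were capped
Step 4: Maximum after transformation = 17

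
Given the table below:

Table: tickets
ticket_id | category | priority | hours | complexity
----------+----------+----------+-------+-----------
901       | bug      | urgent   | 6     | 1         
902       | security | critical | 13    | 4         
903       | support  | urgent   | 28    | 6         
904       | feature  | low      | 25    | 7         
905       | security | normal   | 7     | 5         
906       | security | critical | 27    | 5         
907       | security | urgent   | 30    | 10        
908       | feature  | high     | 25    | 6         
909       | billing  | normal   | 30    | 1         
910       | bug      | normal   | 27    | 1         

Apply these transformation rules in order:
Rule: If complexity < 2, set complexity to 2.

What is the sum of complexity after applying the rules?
49

Step 1: 3 records have complexity < 2
Step 2: These records originally summed to 3
Step 3: After setting to minimum: 3 × 2 = 6
Step 4: Unaffected records sum: 43
Step 5: Final sum = 6 + 43 = 49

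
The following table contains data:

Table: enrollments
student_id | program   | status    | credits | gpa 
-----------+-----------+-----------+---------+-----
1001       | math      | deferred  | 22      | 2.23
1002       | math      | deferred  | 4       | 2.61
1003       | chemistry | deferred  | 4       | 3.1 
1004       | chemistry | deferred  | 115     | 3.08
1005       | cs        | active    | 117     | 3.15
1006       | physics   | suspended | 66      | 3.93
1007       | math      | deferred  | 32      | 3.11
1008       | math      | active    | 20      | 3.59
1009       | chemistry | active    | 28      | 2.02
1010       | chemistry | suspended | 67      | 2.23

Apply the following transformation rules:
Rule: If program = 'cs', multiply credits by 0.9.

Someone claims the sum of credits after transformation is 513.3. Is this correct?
No, the correct result is 463.3.

Step 1: Calculate the correct sum after transformation
Step 2: Apply multiplier 0.9 to records where program = 'cs'
Step 3: Correct result = 463.3
Step 4: Claimed result = 513.3
Step 5: 463.3 ≠ 513.3
Conclusion: The claimed result is incorrect. The correct answer is 463.3.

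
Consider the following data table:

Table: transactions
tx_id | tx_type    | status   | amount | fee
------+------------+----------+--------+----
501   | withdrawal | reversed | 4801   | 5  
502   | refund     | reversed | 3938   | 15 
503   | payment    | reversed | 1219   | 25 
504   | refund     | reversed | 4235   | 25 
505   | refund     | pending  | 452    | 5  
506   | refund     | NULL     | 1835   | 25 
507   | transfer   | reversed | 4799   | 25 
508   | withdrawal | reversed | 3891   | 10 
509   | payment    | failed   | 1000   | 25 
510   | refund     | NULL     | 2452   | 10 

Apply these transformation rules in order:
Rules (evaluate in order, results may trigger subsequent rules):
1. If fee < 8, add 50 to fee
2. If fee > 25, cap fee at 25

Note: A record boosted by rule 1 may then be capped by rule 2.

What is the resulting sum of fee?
210

Step 1: Apply rule 1 to records with fee < 8
  - 2 records get bonus of 50
  - Of these, 2 records then exceed 25 and get capped
Step 2: Apply rule 2 to records with fee > 25
  - 0 records (original) are capped
Step 3: Calculate final sum = 210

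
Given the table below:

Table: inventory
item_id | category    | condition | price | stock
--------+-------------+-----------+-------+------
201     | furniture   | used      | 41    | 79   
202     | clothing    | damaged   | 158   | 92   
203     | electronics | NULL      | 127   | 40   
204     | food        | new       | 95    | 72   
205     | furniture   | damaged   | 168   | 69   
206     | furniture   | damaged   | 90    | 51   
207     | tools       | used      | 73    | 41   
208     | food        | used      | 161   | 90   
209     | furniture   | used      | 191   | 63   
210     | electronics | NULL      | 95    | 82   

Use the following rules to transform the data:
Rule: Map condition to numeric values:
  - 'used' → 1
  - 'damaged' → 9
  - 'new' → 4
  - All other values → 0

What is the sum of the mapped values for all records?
35

Step 1: Apply mapping to each record
Step 2: Count by status:
  'used': 4 records × 1 = 4
  'damaged': 3 records × 9 = 27
  'new': 1 records × 4 = 4
Step 3: Sum all mapped values = 35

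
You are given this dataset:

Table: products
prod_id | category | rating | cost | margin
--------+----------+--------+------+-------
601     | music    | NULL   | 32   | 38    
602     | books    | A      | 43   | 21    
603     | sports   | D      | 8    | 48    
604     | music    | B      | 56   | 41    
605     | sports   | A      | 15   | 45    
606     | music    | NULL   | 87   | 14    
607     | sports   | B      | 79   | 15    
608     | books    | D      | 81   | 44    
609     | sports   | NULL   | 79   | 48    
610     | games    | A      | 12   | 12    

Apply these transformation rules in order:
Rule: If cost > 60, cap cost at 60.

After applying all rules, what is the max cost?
60

Step 1: Original maximum cost = 87
Step 2: Apply cap at 60
Step 3: 4 records had cost > 60 and were capped
Step 4: Maximum after transformation = 60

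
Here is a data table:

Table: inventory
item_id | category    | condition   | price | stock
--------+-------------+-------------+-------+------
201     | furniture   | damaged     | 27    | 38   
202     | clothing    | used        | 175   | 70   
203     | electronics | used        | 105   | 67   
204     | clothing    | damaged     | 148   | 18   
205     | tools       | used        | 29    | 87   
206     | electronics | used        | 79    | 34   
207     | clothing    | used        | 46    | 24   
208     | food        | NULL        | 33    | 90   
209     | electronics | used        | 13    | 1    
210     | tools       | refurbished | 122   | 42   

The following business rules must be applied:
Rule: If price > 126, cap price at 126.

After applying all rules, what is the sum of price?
706

Step 1: 2 records have price > 126
Step 2: These records originally summed to 323
Step 3: After capping: 2 × 126 = 252
Step 4: Unaffected records sum: 454
Step 5: Final sum = 252 + 454 = 706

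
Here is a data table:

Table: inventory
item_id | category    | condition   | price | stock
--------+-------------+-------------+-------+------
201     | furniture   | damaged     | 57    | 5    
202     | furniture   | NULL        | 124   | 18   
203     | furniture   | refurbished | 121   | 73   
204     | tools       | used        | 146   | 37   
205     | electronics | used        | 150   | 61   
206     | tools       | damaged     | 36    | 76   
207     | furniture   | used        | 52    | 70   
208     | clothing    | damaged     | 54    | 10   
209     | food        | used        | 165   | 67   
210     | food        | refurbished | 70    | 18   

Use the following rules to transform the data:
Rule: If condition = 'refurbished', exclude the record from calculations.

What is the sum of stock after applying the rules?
344

Step 1: Identify records where condition = 'refurbished'
Step 2: The excluded records sum to 91
Step 3: Original total stock = 435
Step 4: Remaining total = 435 - 91 = 344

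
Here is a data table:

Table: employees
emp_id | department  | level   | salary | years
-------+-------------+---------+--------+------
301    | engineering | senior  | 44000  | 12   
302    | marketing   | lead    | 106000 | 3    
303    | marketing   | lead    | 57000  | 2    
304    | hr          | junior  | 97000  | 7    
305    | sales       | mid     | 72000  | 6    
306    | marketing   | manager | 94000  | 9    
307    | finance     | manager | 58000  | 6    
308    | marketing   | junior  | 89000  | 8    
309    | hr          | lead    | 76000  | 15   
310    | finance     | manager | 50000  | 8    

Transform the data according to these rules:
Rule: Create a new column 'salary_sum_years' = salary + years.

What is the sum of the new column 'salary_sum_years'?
743076

Step 1: For each record, compute salary + years
Example calculations:
  44000 + 12 = 44012
  106000 + 3 = 106003
  57000 + 2 = 57002
  ...
Step 2: Sum all derived values
Step 3: Total = 743076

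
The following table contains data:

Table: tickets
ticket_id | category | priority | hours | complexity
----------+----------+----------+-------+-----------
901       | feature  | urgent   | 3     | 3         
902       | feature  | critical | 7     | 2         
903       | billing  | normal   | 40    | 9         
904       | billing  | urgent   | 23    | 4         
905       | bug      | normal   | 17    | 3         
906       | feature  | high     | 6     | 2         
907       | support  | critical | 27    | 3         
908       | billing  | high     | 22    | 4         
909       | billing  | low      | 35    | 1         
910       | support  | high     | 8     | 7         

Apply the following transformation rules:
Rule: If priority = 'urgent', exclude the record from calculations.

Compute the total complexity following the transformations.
31

Step 1: Identify records where priority = 'urgent'
Step 2: The excluded records sum to 7
Step 3: Original total complexity = 38
Step 4: Remaining total = 38 - 7 = 31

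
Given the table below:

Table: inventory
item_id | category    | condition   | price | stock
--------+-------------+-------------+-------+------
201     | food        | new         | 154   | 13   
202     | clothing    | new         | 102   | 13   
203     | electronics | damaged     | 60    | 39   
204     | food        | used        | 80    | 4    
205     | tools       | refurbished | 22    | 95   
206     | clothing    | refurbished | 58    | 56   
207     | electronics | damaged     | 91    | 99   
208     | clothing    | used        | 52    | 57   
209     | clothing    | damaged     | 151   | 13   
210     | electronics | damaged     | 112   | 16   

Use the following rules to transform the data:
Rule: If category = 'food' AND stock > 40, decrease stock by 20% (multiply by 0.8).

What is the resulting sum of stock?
405

Step 1: Find records where category = 'food' AND stock > 40
Step 2: 0 records match, summing to 0
Step 3: After multiplier: 0 × 0.8 = 0.0
Step 4: Unaffected records sum: 405
Step 5: Final sum = 0.0 + 405 = 405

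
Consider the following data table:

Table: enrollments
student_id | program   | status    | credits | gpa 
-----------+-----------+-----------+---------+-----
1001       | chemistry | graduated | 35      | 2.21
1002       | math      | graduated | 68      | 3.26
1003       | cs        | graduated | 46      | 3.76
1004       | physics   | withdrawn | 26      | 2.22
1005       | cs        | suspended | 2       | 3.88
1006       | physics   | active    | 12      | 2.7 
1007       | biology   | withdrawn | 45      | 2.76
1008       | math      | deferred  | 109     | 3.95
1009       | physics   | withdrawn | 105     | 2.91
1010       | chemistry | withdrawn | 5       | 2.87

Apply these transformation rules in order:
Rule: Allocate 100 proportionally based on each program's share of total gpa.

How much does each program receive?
biology: 9.04, chemistry: 16.64, cs: 25.03, math: 23.62, physics: 25.66

Step 1: Calculate total gpa = 30.52
Step 2: Calculate each program's proportion:
  biology: 2.76/30.52 = 9.04% → 9.04
  chemistry: 5.08/30.52 = 16.64% → 16.64
  cs: 7.64/30.52 = 25.03% → 25.03
  math: 7.21/30.52 = 23.62% → 23.62
  physics: 7.83/30.52 = 25.66% → 25.66
Step 3: Verify: sum of allocations ≈ 100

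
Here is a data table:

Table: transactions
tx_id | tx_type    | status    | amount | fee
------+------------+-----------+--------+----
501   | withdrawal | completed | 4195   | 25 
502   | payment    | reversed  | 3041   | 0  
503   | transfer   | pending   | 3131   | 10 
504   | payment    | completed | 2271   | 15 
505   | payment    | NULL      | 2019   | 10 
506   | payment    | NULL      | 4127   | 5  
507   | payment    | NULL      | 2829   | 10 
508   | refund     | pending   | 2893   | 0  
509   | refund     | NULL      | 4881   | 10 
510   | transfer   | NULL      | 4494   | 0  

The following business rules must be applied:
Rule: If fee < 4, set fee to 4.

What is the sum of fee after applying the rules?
97

Step 1: 3 records have fee < 4
Step 2: These records originally summed to 0
Step 3: After setting to minimum: 3 × 4 = 12
Step 4: Unaffected records sum: 85
Step 5: Final sum = 12 + 85 = 97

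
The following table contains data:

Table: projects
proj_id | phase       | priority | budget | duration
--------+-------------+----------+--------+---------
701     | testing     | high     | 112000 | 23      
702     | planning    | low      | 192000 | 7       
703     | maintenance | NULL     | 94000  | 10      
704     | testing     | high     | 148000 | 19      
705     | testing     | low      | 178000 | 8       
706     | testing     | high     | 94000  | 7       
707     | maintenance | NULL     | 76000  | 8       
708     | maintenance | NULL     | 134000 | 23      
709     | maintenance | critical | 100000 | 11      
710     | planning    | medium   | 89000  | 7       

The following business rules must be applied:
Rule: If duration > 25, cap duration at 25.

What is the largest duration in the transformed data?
23

Step 1: Original maximum duration = 23
Step 2: Check cap of 25 against maximum
Step 3: No records exceed the cap (max 23 <= cap 25), so no capping applies
Step 4: Maximum after transformation = 23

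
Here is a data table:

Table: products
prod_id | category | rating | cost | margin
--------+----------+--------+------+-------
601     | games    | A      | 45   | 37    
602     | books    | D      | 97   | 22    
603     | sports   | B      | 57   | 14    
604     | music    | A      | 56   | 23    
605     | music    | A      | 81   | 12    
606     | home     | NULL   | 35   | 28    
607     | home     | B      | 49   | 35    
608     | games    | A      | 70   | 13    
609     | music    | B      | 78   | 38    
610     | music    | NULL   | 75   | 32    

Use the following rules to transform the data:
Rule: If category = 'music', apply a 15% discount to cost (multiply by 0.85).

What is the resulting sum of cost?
599.5

Step 1: Records with category = 'music' have total cost = 290
Step 2: Apply multiplier: 290 × 0.85 = 246.5
Step 3: Other records total: 353
Step 4: Final sum = 246.5 + 353 = 599.5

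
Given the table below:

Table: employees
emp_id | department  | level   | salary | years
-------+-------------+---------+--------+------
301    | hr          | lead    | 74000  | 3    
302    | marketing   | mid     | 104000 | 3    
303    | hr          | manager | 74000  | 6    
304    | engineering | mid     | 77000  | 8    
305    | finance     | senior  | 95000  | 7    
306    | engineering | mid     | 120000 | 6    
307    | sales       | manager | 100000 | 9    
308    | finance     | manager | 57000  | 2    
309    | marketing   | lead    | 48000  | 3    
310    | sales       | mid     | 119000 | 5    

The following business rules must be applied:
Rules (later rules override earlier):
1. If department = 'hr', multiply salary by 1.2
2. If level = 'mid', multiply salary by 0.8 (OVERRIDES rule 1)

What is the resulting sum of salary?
813600.0

Step 1: Rule 2 takes priority for records with level = 'mid'
  - 4 records: 420000 × 0.8 = 336000.0
Step 2: Rule 1 applies to remaining records with department = 'hr'
  - 2 records: 148000 × 1.2 = 177600.0
Step 3: Other records unchanged: 300000
Step 4: Final sum = 336000.0 + 177600.0 + 300000 = 813600.0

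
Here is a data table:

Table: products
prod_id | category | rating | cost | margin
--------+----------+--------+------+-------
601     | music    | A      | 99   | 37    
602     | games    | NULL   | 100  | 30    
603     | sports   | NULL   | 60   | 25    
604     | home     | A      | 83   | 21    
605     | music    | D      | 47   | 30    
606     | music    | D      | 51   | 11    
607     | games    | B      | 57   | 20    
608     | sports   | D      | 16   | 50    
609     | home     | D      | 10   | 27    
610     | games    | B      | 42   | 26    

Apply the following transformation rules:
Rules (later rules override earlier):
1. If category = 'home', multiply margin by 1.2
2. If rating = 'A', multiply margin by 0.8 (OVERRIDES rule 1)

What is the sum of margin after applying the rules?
270.8

Step 1: Rule 2 takes priority for records with rating = 'A'
  - 2 records: 58 × 0.8 = 46.4
Step 2: Rule 1 applies to remaining records with category = 'home'
  - 1 records: 27 × 1.2 = 32.4
Step 3: Other records unchanged: 192
Step 4: Final sum = 46.4 + 32.4 + 192 = 270.8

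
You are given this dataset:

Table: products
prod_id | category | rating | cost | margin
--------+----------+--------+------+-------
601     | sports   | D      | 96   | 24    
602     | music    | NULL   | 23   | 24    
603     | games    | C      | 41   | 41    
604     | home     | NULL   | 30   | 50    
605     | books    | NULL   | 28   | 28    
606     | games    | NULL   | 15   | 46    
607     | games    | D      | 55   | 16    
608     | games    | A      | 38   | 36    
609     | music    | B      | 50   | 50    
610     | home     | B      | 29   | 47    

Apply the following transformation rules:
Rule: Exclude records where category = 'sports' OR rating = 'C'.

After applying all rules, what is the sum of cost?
268

Step 1: Find records where category = 'sports' OR rating = 'C'
Step 2: 2 records match, summing to 137
Step 3: Original sum: 405
Step 4: Remaining sum = 405 - 137 = 268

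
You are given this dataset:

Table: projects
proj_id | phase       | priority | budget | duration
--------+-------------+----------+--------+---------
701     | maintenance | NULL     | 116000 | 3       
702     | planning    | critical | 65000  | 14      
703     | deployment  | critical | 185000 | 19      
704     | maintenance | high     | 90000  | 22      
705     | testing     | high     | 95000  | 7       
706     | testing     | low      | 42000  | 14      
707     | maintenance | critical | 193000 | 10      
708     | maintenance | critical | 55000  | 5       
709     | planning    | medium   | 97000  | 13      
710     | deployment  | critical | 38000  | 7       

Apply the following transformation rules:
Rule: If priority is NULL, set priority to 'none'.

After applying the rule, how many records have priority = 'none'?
1

Step 1: Count records where priority IS NULL
Step 2: Found 1 records with NULL priority
Step 3: These records will have priority set to 'none'
Step 4: Records already having priority = 'none': 0
Step 5: Answer: 1 + 0 = 1 records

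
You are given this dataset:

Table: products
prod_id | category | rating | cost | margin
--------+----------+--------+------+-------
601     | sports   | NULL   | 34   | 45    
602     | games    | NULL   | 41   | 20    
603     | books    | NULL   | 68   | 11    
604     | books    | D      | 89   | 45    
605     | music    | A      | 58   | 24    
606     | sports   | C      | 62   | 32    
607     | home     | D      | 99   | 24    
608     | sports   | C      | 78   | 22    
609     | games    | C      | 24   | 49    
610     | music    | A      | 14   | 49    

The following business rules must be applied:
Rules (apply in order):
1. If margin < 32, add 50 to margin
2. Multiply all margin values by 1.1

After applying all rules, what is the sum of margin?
628.1

Step 1: Apply Rule 1 - Add 50 to records with margin < 32
  - 5 records affected: 101 + (5 × 50) = 351
  - Unaffected records: 220
  - Sum after Rule 1: 571
Step 2: Apply Rule 2 - Multiply all by 1.1
  - 571 × 1.1 = 628.1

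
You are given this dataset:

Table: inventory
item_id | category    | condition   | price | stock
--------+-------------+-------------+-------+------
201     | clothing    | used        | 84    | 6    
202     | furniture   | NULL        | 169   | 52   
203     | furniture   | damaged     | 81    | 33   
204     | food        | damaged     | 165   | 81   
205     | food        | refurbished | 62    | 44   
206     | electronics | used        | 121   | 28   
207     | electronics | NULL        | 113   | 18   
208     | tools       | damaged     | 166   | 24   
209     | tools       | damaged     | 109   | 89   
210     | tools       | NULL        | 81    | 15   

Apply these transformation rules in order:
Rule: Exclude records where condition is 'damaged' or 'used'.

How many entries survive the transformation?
4

Step 1: Count records to exclude
  - 4 (damaged) + 2 (used) = 6 records
Step 2: Total records: 10
Step 3: Remaining = 10 - 6 = 4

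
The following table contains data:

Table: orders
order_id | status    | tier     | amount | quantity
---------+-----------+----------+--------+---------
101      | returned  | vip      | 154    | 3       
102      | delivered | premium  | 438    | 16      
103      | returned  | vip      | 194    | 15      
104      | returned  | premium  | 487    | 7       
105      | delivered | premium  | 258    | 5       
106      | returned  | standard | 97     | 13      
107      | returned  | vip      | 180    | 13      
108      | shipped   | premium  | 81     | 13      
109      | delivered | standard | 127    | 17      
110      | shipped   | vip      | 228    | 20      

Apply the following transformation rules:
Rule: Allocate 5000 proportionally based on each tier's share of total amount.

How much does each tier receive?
premium: 2816.4, standard: 499.11, vip: 1684.49

Step 1: Calculate total amount = 2244
Step 2: Calculate each tier's proportion:
  premium: 1264/2244 = 56.33% → 2816.4
  standard: 224/2244 = 9.98% → 499.11
  vip: 756/2244 = 33.69% → 1684.49
Step 3: Verify: sum of allocations ≈ 5000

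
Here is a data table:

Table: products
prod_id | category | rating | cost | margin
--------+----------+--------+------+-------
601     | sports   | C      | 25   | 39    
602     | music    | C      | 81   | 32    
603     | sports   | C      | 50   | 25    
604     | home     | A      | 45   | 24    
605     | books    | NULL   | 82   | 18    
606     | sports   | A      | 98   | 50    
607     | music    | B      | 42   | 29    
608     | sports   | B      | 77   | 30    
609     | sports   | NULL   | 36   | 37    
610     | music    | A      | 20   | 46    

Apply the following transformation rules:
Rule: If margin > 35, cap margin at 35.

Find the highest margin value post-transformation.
35

Step 1: Original maximum margin = 50
Step 2: Apply cap at 35
Step 3: 4 records had margin > 35 and were capped
Step 4: Maximum after transformation = 35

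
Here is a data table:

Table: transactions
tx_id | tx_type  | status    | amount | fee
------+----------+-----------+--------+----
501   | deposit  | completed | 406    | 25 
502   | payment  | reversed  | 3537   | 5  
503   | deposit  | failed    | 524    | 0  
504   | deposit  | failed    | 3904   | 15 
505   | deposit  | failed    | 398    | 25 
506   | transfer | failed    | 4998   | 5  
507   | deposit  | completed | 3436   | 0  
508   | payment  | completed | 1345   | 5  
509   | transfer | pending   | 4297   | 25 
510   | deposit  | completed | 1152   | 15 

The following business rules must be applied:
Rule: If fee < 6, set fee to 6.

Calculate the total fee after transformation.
135

Step 1: 5 records have fee < 6
Step 2: These records originally summed to 15
Step 3: After setting to minimum: 5 × 6 = 30
Step 4: Unaffected records sum: 105
Step 5: Final sum = 30 + 105 = 135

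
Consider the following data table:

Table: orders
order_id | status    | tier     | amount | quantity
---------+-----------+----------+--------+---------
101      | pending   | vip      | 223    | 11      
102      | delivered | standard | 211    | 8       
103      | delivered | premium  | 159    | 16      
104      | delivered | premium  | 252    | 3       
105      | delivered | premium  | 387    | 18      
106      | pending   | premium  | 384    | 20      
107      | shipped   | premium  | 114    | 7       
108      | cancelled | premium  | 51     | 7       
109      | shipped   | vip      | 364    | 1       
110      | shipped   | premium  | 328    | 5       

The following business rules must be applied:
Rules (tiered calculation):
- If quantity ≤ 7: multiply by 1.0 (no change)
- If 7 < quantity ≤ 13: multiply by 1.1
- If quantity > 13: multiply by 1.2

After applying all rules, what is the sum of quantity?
108.7

Step 1: Tier 1 (quantity ≤ 7): 5 records, sum = 23 × 1.0 = 23.0
Step 2: Tier 2 (7 < quantity ≤ 13): 2 records, sum = 19 × 1.1 = 20.9
Step 3: Tier 3 (quantity > 13): 3 records, sum = 54 × 1.2 = 64.8
Step 4: Final sum = 23.0 + 20.9 + 64.8 = 108.7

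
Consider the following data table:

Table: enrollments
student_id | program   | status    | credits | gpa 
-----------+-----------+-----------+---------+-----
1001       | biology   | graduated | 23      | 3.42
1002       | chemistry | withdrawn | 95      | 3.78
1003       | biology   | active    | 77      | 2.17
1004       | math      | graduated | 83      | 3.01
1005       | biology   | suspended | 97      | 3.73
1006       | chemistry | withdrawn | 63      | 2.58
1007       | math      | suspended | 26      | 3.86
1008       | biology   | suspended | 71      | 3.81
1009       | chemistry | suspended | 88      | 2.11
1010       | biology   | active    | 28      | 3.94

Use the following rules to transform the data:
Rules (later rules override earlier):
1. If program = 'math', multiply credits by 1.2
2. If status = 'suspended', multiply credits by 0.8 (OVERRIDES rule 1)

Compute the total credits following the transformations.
611.2

Step 1: Rule 2 takes priority for records with status = 'suspended'
  - 4 records: 282 × 0.8 = 225.6
Step 2: Rule 1 applies to remaining records with program = 'math'
  - 1 records: 83 × 1.2 = 99.6
Step 3: Other records unchanged: 286
Step 4: Final sum = 225.6 + 99.6 + 286 = 611.2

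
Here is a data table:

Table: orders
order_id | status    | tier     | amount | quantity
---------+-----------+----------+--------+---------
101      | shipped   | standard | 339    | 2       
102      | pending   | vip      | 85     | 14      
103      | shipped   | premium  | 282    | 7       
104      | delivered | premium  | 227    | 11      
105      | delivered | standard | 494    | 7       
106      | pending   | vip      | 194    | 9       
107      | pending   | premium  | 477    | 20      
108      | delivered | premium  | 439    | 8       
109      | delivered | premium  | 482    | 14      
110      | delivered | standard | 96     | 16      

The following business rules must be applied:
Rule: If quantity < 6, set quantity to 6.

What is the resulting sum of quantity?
112

Step 1: 1 records have quantity < 6
Step 2: These records originally summed to 2
Step 3: After setting to minimum: 1 × 6 = 6
Step 4: Unaffected records sum: 106
Step 5: Final sum = 6 + 106 = 112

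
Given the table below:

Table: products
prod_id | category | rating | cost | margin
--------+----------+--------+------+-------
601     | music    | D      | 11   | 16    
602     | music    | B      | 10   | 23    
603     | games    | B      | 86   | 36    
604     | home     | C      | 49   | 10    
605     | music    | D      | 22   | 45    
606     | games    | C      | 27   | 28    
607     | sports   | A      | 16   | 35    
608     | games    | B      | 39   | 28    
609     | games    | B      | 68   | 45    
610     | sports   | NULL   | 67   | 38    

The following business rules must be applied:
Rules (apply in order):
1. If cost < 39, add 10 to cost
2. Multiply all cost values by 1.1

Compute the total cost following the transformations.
489.5

Step 1: Apply Rule 1 - Add 10 to records with cost < 39
  - 5 records affected: 86 + (5 × 10) = 136
  - Unaffected records: 309
  - Sum after Rule 1: 445
Step 2: Apply Rule 2 - Multiply all by 1.1
  - 445 × 1.1 = 489.5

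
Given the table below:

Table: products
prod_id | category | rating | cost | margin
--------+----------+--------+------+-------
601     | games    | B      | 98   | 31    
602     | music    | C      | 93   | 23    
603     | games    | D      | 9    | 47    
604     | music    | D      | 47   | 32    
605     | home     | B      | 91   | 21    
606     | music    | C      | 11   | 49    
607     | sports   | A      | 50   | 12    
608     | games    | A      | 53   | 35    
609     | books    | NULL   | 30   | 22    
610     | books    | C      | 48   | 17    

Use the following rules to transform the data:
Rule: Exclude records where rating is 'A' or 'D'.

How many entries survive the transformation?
6

Step 1: Count records to exclude
  - 2 (A) + 2 (D) = 4 records
Step 2: Total records: 10
Step 3: Remaining = 10 - 4 = 6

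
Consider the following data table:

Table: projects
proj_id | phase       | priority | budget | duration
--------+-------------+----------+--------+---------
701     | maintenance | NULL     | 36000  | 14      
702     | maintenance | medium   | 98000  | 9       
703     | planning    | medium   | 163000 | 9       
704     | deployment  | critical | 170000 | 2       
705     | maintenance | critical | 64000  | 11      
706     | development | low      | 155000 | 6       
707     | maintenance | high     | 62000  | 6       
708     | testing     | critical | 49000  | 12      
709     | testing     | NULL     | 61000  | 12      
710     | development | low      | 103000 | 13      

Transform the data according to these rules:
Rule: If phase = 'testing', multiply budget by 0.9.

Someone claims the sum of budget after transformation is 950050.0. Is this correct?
No, the correct result is 950000.0.

Step 1: Calculate the correct sum after transformation
Step 2: Apply multiplier 0.9 to records where phase = 'testing'
Step 3: Correct result = 950000.0
Step 4: Claimed result = 950050.0
Step 5: 950000.0 ≠ 950050.0
Conclusion: The claimed result is incorrect. The correct answer is 950000.0.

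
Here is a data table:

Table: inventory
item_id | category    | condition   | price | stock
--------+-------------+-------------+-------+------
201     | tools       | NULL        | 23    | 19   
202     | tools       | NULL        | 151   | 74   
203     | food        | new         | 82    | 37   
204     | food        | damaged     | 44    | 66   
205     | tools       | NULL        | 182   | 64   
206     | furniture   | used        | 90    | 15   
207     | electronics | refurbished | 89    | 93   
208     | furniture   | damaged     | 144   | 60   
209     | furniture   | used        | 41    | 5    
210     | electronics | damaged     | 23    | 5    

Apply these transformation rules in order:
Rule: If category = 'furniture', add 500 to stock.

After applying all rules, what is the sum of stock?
1938

Step 1: Count records where category = 'furniture': 3
Step 2: Total bonus added: 3 × 500 = 1500
Step 3: Original sum of stock: 438
Step 4: Final sum = 438 + 1500 = 1938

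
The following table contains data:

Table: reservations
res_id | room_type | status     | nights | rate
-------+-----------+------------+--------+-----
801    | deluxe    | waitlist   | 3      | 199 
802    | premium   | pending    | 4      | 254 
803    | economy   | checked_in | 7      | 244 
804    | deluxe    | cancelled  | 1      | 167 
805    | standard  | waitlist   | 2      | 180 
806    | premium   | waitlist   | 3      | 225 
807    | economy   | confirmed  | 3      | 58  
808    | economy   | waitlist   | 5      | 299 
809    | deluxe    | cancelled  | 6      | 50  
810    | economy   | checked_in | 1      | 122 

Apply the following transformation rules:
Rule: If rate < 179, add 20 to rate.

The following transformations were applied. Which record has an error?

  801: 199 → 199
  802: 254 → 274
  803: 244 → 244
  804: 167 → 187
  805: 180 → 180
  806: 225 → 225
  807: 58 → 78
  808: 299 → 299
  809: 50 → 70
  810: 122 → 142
Record 802 has an error. The correct transformed value should be 254, not 274.

Step 1: Check each record against the rule
Step 2: Record 802 has rate = 254
Step 3: Since 254 >= 179, the bonus should not have been applied
Step 4: Correct value = 254, but claimed value = 274
Conclusion: Record 802 has the error.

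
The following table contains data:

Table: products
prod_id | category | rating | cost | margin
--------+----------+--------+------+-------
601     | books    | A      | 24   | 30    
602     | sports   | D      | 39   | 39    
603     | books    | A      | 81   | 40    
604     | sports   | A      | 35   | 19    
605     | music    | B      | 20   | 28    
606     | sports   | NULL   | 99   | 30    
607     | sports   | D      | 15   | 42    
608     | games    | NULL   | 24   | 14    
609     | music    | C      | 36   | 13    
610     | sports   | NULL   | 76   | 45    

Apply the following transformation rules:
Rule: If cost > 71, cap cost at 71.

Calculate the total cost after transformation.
406

Step 1: 3 records have cost > 71
Step 2: These records originally summed to 256
Step 3: After capping: 3 × 71 = 213
Step 4: Unaffected records sum: 193
Step 5: Final sum = 213 + 193 = 406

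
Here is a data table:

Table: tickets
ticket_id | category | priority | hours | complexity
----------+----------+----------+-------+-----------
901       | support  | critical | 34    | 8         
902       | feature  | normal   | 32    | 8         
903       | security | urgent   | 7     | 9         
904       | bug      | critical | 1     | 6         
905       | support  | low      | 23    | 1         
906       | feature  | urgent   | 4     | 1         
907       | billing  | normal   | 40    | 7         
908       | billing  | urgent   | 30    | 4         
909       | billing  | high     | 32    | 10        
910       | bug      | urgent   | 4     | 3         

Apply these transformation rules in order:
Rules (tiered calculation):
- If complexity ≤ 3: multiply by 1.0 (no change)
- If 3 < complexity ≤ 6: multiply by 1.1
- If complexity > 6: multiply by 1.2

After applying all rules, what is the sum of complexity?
66.4

Step 1: Tier 1 (complexity ≤ 3): 3 records, sum = 5 × 1.0 = 5.0
Step 2: Tier 2 (3 < complexity ≤ 6): 2 records, sum = 10 × 1.1 = 11.0
Step 3: Tier 3 (complexity > 6): 5 records, sum = 42 × 1.2 = 50.4
Step 4: Final sum = 5.0 + 11.0 + 50.4 = 66.4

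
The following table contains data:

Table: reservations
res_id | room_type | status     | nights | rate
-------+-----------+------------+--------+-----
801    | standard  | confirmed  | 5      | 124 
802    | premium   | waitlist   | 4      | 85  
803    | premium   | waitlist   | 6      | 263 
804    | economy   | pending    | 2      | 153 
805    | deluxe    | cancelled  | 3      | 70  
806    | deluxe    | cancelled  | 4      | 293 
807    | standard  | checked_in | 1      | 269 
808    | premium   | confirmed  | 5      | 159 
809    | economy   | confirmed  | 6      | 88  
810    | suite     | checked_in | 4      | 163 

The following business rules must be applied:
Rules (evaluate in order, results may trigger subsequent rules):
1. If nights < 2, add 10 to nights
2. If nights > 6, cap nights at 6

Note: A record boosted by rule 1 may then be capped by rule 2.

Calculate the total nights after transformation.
45

Step 1: Apply rule 1 to records with nights < 2
  - 1 records get bonus of 10
  - Of these, 1 records then exceed 6 and get capped
Step 2: Apply rule 2 to records with nights > 6
  - 0 records (original) are capped
Step 3: Calculate final sum = 45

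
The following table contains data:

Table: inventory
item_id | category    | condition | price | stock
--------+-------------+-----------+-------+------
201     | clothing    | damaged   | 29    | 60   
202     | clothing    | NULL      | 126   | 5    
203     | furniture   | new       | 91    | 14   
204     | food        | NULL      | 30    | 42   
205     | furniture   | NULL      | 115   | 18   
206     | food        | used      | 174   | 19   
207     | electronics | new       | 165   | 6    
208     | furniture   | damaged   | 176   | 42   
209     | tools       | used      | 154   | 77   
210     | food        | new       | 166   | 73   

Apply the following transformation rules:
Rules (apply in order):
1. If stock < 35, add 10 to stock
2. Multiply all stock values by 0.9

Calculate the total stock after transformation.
365.4

Step 1: Apply Rule 1 - Add 10 to records with stock < 35
  - 5 records affected: 62 + (5 × 10) = 112
  - Unaffected records: 294
  - Sum after Rule 1: 406
Step 2: Apply Rule 2 - Multiply all by 0.9
  - 406 × 0.9 = 365.4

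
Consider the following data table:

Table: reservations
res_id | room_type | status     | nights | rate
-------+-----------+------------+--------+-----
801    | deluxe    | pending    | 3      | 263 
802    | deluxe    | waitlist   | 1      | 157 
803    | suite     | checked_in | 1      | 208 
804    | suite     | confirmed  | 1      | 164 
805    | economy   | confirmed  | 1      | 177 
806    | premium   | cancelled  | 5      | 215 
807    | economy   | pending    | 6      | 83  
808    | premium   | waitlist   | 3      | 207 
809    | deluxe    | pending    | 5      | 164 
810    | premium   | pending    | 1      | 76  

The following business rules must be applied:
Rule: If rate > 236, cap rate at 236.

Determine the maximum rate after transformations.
236

Step 1: Original maximum rate = 263
Step 2: Apply cap at 236
Step 3: 1 records had rate > 236 and were capped
Step 4: Maximum after transformation = 236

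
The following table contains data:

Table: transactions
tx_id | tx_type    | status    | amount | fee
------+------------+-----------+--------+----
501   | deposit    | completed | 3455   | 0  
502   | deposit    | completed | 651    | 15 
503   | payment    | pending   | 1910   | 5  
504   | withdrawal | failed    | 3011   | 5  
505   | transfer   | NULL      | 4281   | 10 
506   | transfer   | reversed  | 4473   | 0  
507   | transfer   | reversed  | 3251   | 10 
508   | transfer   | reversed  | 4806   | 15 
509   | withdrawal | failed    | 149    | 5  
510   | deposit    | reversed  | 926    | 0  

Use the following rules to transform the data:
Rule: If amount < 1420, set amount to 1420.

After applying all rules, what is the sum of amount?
29447

Step 1: 3 records have amount < 1420
Step 2: These records originally summed to 1726
Step 3: After setting to minimum: 3 × 1420 = 4260
Step 4: Unaffected records sum: 25187
Step 5: Final sum = 4260 + 25187 = 29447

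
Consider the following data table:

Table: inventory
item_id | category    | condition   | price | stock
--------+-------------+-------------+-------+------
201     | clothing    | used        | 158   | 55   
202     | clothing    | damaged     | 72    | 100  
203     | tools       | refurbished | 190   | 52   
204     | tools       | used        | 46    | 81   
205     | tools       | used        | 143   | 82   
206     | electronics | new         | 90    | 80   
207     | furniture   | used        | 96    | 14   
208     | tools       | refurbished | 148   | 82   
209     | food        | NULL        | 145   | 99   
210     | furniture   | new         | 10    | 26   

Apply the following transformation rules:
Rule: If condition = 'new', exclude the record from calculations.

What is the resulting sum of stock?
565

Step 1: Identify records where condition = 'new'
Step 2: The excluded records sum to 106
Step 3: Original total stock = 671
Step 4: Remaining total = 671 - 106 = 565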